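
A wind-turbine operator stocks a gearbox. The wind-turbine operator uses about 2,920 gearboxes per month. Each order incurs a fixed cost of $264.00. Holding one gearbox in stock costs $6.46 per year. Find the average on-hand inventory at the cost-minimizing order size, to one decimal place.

Average inventory ≈ 846.2 gearboxes

Annual demand D = 2,920 × 12 = 35,040.
EOQ = √(2DS/H) = √(2 × 35,040 × 264 / 6.46) ≈ 1692.32.
Average inventory = Q*/2 ≈ 1692.32 / 2 = 846.161.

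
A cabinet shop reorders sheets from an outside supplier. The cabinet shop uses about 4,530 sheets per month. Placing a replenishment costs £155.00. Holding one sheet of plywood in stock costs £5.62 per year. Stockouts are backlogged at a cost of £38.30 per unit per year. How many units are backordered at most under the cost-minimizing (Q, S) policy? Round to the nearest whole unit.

S* ≈ 237 sheets

Annual demand D = 4,530 × 12 = 54,360.
With planned backorders, Q* = √(2DS/H) · √((H+B)/B).
√(2DS/H) = √(2 × 54,360 × 155 / 5.62) = 1731.619.
√((H+B)/B) = √((5.62+38.3)/38.3) = 1.0709.
Q* ≈ 1854.318.
S* = Q* · H/(H+B) = 1854.318 × 5.62/43.92 ≈ 237.278.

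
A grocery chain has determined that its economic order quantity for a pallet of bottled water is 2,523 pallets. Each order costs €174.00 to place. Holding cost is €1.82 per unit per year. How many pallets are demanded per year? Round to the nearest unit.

Invert the EOQ relation Q*² = 2DS/H.
From Q* = √(2DS/H): D = Q*²H / (2S) = 2,523² × 1.82 / (2 × 174) = 33290.985.

D ≈ 33,291 pallets per year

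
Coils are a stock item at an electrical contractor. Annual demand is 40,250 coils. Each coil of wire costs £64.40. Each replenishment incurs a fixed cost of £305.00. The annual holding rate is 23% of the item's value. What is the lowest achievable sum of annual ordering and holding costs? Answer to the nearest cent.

Holding cost H = 0.23 × £64.40 = £14.8120 per unit per year.
EOQ = √(2DS/H) = √(2 × 40,250 × 305 / 14.812) ≈ 1287.48.
At the optimum the two cost components are equal, so total cost = 2·(Q*/2)H = Q*·H.
Minimum total = √(2DSH) = √(2 × 40,250 × 305 × 14.812) ≈ 19070.176.

TC* ≈ £19,070.18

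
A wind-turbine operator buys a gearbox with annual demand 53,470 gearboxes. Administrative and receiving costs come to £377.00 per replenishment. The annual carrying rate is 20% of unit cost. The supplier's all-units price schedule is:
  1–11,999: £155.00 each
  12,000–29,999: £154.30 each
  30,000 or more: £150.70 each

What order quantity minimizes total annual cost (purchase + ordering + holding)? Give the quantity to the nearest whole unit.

Holding cost per unit per year at price C is H = 0.20·C.
For each price level, check whether its EOQ is feasible; otherwise the best quantity at that price is the breakpoint.
EOQ at £155.00 = 1140.4 (feasible in tier 1): TC = 53,470×£155.00 + (53,470/1140.4)×377 + (1140.4/2)×0.20×£155.00 = £8,323,202.62.
EOQ at £154.30 = 1143.0 < 12000, so use break Q=12000: TC = 53,470×£154.30 + (53,470/12000.0)×377 + (12000.0/2)×0.20×£154.30 = £8,437,260.85.
EOQ at £150.70 = 1156.6 < 30000, so use break Q=30000: TC = 53,470×£150.70 + (53,470/30000.0)×377 + (30000.0/2)×0.20×£150.70 = £8,510,700.94.
Lowest total cost is £8,323,202.62 at Q = 1140.4.

Q* ≈ 1,140 gearboxes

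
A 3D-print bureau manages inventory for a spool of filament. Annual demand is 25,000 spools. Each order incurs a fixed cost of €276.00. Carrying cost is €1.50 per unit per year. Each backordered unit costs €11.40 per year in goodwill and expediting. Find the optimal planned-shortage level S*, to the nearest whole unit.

S* ≈ 375 spools

With planned backorders, Q* = √(2DS/H) · √((H+B)/B).
√(2DS/H) = √(2 × 25,000 × 276 / 1.5) = 3033.150.
√((H+B)/B) = √((1.5+11.4)/11.4) = 1.0638.
Q* ≈ 3226.535.
S* = Q* · H/(H+B) = 3226.535 × 1.5/12.9 ≈ 375.178.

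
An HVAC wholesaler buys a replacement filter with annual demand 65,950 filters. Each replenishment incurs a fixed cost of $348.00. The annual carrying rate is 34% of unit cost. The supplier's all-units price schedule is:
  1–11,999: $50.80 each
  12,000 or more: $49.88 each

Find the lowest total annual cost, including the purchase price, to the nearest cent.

Holding cost per unit per year at price C is H = 0.34·C.
Candidates are each tier's EOQ (if it falls in that tier) and each price-break quantity.
EOQ at $50.80 = 1630.2 (feasible in tier 1): TC = 65,950×$50.80 + (65,950/1630.2)×348 + (1630.2/2)×0.34×$50.80 = $3,378,416.80.
EOQ at $49.88 = 1645.2 < 12000, so use break Q=12000: TC = 65,950×$49.88 + (65,950/12000.0)×348 + (12000.0/2)×0.34×$49.88 = $3,393,253.75.
Lowest total cost among the candidates is at Q = 1630.2.

TC* ≈ $3,378,416.80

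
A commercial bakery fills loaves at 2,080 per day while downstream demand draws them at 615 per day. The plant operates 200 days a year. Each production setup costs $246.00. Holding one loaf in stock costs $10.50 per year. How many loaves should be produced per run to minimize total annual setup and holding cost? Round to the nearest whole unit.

Q* ≈ 2,861 loaves

Annual demand D = 615 × 200 = 123,000.
Production build-up factor (1 − d/p) = 1 − 615/2,080 = 0.7043.
Q* = √(2DS / (H(1 − d/p))) = √(2 × 123,000 × 246 / (10.5 × 0.7043)).
= √(60,516,000 / 7.3954) ≈ 2860.575.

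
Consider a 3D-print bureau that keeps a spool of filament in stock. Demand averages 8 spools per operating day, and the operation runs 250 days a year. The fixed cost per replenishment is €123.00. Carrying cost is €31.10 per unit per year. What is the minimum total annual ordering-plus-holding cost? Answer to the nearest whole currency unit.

Annual demand D = 8 × 250 = 2,000.
EOQ = √(2DS/H) = √(2 × 2,000 × 123 / 31.1) ≈ 125.78.
At the optimum the two cost components are equal, so total cost = 2·(Q*/2)H = Q*·H.
Minimum total = √(2DSH) = √(2 × 2,000 × 123 × 31.1) ≈ 3911.675.

TC* ≈ €3,912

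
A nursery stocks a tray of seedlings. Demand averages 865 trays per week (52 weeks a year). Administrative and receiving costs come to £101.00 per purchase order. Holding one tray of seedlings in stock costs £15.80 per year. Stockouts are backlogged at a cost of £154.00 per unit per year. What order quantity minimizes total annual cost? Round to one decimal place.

Annual demand D = 865 × 52 = 44,980.
With planned backorders, Q* = √(2DS/H) · √((H+B)/B).
√(2DS/H) = √(2 × 44,980 × 101 / 15.8) = 758.328.
√((H+B)/B) = √((15.8+154)/154) = 1.0500.
Q* ≈ 796.279.

Q* ≈ 796.3 trays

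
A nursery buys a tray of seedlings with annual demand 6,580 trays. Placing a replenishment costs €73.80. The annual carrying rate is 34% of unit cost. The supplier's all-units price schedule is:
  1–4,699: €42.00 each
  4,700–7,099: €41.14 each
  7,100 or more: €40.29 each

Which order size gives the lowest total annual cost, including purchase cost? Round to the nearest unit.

Q* ≈ 261 trays

Holding cost per unit per year at price C is H = 0.34·C.
Evaluate total cost at each tier's feasible EOQ or, if the EOQ is below the tier, at the tier's minimum quantity.
EOQ at €42.00 = 260.8 (feasible in tier 1): TC = 6,580×€42.00 + (6,580/260.8)×73.8 + (260.8/2)×0.34×€42.00 = €280,084.09.
EOQ at €41.14 = 263.5 < 4700, so use break Q=4700: TC = 6,580×€41.14 + (6,580/4700.0)×73.8 + (4700.0/2)×0.34×€41.14 = €303,675.38.
EOQ at €40.29 = 266.3 < 7100, so use break Q=7100: TC = 6,580×€40.29 + (6,580/7100.0)×73.8 + (7100.0/2)×0.34×€40.29 = €313,806.62.
Lowest total cost is €280,084.09 at Q = 260.8.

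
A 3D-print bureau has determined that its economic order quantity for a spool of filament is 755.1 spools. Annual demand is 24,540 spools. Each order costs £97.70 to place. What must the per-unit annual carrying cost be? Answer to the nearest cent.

The basic EOQ model gives Q* = √(2DS/H); rearrange for the unknown.
From Q* = √(2DS/H): H = 2DS / Q*² = 2 × 24,540 × 97.7 / 755.1² = 8.4099.

H ≈ £8.41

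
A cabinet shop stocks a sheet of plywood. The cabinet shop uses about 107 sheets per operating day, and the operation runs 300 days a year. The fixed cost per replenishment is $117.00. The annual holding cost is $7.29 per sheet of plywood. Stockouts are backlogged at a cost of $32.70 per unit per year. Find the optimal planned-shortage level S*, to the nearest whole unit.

S* ≈ 205 sheets

Annual demand D = 107 × 300 = 32,100.
With planned backorders, Q* = √(2DS/H) · √((H+B)/B).
√(2DS/H) = √(2 × 32,100 × 117 / 7.29) = 1015.072.
√((H+B)/B) = √((7.29+32.7)/32.7) = 1.1059.
Q* ≈ 1122.531.
S* = Q* · H/(H+B) = 1122.531 × 7.29/39.99 ≈ 204.633.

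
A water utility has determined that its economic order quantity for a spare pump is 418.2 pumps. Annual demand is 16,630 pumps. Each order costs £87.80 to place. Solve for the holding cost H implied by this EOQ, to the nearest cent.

H ≈ £16.70

Squaring Q* = √(2DS/H) gives Q*² = 2DS/H.
From Q* = √(2DS/H): H = 2DS / Q*² = 2 × 16,630 × 87.8 / 418.2² = 16.6974.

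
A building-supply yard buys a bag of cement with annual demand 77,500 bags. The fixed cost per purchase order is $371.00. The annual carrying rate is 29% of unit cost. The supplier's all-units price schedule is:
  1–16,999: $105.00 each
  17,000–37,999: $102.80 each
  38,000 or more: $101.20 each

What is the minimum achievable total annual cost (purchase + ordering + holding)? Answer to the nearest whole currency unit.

TC* ≈ $8,179,345

Holding cost per unit per year at price C is H = 0.29·C.
Candidates are each tier's EOQ (if it falls in that tier) and each price-break quantity.
EOQ at $105.00 = 1374.2 (feasible in tier 1): TC = 77,500×$105.00 + (77,500/1374.2)×371 + (1374.2/2)×0.29×$105.00 = $8,179,345.28.
EOQ at $102.80 = 1388.9 < 17000, so use break Q=17000: TC = 77,500×$102.80 + (77,500/17000.0)×371 + (17000.0/2)×0.29×$102.80 = $8,222,093.32.
EOQ at $101.20 = 1399.8 < 38000, so use break Q=38000: TC = 77,500×$101.20 + (77,500/38000.0)×371 + (38000.0/2)×0.29×$101.20 = $8,401,368.64.
Lowest total cost among the candidates is at Q = 1374.2.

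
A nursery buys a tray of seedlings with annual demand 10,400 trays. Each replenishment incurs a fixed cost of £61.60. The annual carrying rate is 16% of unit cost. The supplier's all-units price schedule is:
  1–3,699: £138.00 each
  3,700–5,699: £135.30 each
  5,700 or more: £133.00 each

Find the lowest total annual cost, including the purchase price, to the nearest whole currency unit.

Holding cost per unit per year at price C is H = 0.16·C.
Evaluate total cost at each tier's feasible EOQ or, if the EOQ is below the tier, at the tier's minimum quantity.
EOQ at £138.00 = 240.9 (feasible in tier 1): TC = 10,400×£138.00 + (10,400/240.9)×61.6 + (240.9/2)×0.16×£138.00 = £1,440,518.90.
EOQ at £135.30 = 243.3 < 3700, so use break Q=3700: TC = 10,400×£135.30 + (10,400/3700.0)×61.6 + (3700.0/2)×0.16×£135.30 = £1,447,341.95.
EOQ at £133.00 = 245.4 < 5700, so use break Q=5700: TC = 10,400×£133.00 + (10,400/5700.0)×61.6 + (5700.0/2)×0.16×£133.00 = £1,443,960.39.
Lowest total cost among the candidates is at Q = 240.9.

TC* ≈ £1,440,519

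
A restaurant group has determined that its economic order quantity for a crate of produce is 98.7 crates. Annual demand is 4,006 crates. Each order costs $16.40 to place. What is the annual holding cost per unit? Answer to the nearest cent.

H ≈ $13.49

Squaring Q* = √(2DS/H) gives Q*² = 2DS/H.
From Q* = √(2DS/H): H = 2DS / Q*² = 2 × 4,006 × 16.4 / 98.7² = 13.4881.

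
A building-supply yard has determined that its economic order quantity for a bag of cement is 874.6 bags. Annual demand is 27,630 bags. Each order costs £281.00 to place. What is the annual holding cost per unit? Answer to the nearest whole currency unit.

Invert the EOQ relation Q*² = 2DS/H.
From Q* = √(2DS/H): H = 2DS / Q*² = 2 × 27,630 × 281 / 874.6² = 20.3001.

H ≈ £20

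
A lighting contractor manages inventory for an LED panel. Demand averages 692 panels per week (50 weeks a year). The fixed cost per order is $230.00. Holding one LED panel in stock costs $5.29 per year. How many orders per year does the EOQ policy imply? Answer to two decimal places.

Annual demand D = 692 × 50 = 34,600.
Q* = √(2DS/H) = √(2 × 34,600 × 230 / 5.29) ≈ 1734.56.
Orders per year = D / Q* = 34,600 / 1734.56 ≈ 19.947.

N ≈ 19.95 orders per year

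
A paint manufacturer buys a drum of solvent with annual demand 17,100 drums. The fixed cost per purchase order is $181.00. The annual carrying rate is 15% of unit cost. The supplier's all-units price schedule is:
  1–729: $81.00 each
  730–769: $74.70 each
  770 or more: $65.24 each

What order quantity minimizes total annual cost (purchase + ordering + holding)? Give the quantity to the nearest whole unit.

Holding cost per unit per year at price C is H = 0.15·C.
Candidates are each tier's EOQ (if it falls in that tier) and each price-break quantity.
EOQ at $81.00 = 713.8 (feasible in tier 1): TC = 17,100×$81.00 + (17,100/713.8)×181 + (713.8/2)×0.15×$81.00 = $1,393,772.42.
EOQ at $74.70 = 743.3 (feasible in tier 2): TC = 17,100×$74.70 + (17,100/743.3)×181 + (743.3/2)×0.15×$74.70 = $1,285,698.34.
EOQ at $65.24 = 795.3 (feasible in tier 3): TC = 17,100×$65.24 + (17,100/795.3)×181 + (795.3/2)×0.15×$65.24 = $1,123,387.14.
Lowest total cost is $1,123,387.14 at Q = 795.3.

Q* ≈ 795 drums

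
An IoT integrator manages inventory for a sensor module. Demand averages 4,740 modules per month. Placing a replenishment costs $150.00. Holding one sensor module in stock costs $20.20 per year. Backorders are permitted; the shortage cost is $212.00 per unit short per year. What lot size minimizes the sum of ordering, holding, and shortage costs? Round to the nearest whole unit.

Annual demand D = 4,740 × 12 = 56,880.
With planned backorders, Q* = √(2DS/H) · √((H+B)/B).
√(2DS/H) = √(2 × 56,880 × 150 / 20.2) = 919.104.
√((H+B)/B) = √((20.2+212)/212) = 1.0466.
Q* ≈ 961.896.

Q* ≈ 962 modules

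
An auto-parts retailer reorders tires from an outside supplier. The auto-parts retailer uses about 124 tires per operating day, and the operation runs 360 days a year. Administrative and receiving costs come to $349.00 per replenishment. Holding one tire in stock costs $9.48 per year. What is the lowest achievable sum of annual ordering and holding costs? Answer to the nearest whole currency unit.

TC* ≈ $17,187

Annual demand D = 124 × 360 = 44,640.
Q* = √(2DS/H) = √(2 × 44,640 × 349 / 9.48) ≈ 1812.95.
At Q*, ordering cost (D/Q*)S equals holding cost (Q*/2)H, each = √(DSH/2).
Minimum total = √(2DSH) = √(2 × 44,640 × 349 × 9.48) ≈ 17186.758.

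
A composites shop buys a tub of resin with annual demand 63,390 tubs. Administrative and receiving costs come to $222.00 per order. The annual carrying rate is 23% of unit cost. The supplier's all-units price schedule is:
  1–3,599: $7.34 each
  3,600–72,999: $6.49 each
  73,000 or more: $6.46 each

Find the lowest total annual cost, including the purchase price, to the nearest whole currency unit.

Holding cost per unit per year at price C is H = 0.23·C.
For each price level, check whether its EOQ is feasible; otherwise the best quantity at that price is the breakpoint.
Tier 1 ($7.34): EOQ = 4083.1 exceeds tier's upper bound 3599, so this tier is dominated.
EOQ at $6.49 = 4342.3 (feasible in tier 2): TC = 63,390×$6.49 + (63,390/4342.3)×222 + (4342.3/2)×0.23×$6.49 = $417,882.79.
EOQ at $6.46 = 4352.3 < 73000, so use break Q=73000: TC = 63,390×$6.46 + (63,390/73000.0)×222 + (73000.0/2)×0.23×$6.46 = $463,923.88.
Lowest total cost among the candidates is at Q = 4342.3.

TC* ≈ $417,883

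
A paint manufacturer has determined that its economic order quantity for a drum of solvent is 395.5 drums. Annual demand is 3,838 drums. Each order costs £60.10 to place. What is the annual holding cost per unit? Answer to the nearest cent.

H ≈ £2.95

Squaring Q* = √(2DS/H) gives Q*² = 2DS/H.
From Q* = √(2DS/H): H = 2DS / Q*² = 2 × 3,838 × 60.1 / 395.5² = 2.9493.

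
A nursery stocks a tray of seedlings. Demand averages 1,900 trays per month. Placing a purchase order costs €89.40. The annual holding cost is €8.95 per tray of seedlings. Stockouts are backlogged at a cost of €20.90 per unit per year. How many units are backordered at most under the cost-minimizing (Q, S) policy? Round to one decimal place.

S* ≈ 241.8 trays

Annual demand D = 1,900 × 12 = 22,800.
With planned backorders, Q* = √(2DS/H) · √((H+B)/B).
√(2DS/H) = √(2 × 22,800 × 89.4 / 8.95) = 674.900.
√((H+B)/B) = √((8.95+20.9)/20.9) = 1.1951.
Q* ≈ 806.564.
S* = Q* · H/(H+B) = 806.564 × 8.95/29.85 ≈ 241.834.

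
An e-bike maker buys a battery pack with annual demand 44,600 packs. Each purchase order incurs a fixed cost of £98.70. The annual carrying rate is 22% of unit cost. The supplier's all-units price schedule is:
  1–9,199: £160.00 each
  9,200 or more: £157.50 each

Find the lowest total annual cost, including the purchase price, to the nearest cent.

Holding cost per unit per year at price C is H = 0.22·C.
Candidates are each tier's EOQ (if it falls in that tier) and each price-break quantity.
EOQ at £160.00 = 500.1 (feasible in tier 1): TC = 44,600×£160.00 + (44,600/500.1)×98.7 + (500.1/2)×0.22×£160.00 = £7,153,604.04.
EOQ at £157.50 = 504.1 < 9200, so use break Q=9200: TC = 44,600×£157.50 + (44,600/9200.0)×98.7 + (9200.0/2)×0.22×£157.50 = £7,184,368.48.
Lowest total cost among the candidates is at Q = 500.1.

TC* ≈ £7,153,604.04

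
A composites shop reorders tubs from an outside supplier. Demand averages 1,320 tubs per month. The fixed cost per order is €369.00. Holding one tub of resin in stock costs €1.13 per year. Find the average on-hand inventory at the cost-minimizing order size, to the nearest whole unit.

Annual demand D = 1,320 × 12 = 15,840.
EOQ = √(2DS/H) = √(2 × 15,840 × 369 / 1.13) ≈ 3216.37.
Average inventory = Q*/2 ≈ 3216.37 / 2 = 1608.187.

Average inventory ≈ 1,608 tubs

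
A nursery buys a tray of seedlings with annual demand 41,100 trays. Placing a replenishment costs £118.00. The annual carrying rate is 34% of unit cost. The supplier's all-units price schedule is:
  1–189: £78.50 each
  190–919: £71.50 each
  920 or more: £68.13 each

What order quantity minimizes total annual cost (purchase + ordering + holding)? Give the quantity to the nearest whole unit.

Holding cost per unit per year at price C is H = 0.34·C.
Evaluate total cost at each tier's feasible EOQ or, if the EOQ is below the tier, at the tier's minimum quantity.
Tier 1 (£78.50): EOQ = 602.8 exceeds tier's upper bound 189, so this tier is dominated.
EOQ at £71.50 = 631.7 (feasible in tier 2): TC = 41,100×£71.50 + (41,100/631.7)×118 + (631.7/2)×0.34×£71.50 = £2,954,005.69.
EOQ at £68.13 = 647.1 < 920, so use break Q=920: TC = 41,100×£68.13 + (41,100/920.0)×118 + (920.0/2)×0.34×£68.13 = £2,816,070.05.
Lowest total cost is £2,816,070.05 at Q = 920.0.

Q* ≈ 920 trays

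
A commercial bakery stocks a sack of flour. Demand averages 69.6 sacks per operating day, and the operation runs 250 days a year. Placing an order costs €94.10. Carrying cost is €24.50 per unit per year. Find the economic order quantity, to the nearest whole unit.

Q* ≈ 366 sacks

Annual demand D = 69.6 × 250 = 17,400.
EOQ = √(2DS / H) = √(2 × 17,400 × 94.1 / 24.5).
= √(3,274,680 / 24.5) = √133,660.4082 ≈ 365.596.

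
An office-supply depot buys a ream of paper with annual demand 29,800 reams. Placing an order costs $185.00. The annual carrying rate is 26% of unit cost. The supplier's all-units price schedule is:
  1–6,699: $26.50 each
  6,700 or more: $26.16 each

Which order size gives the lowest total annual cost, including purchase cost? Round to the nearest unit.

Q* ≈ 1,265 reams

Holding cost per unit per year at price C is H = 0.26·C.
For each price level, check whether its EOQ is feasible; otherwise the best quantity at that price is the breakpoint.
EOQ at $26.50 = 1265.0 (feasible in tier 1): TC = 29,800×$26.50 + (29,800/1265.0)×185 + (1265.0/2)×0.26×$26.50 = $798,416.03.
EOQ at $26.16 = 1273.2 < 6700, so use break Q=6700: TC = 29,800×$26.16 + (29,800/6700.0)×185 + (6700.0/2)×0.26×$26.16 = $803,176.20.
Lowest total cost is $798,416.03 at Q = 1265.0.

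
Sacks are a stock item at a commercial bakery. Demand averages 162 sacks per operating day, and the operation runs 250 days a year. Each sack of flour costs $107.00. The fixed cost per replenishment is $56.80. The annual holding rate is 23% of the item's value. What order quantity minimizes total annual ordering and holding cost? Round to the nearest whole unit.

Q* ≈ 432 sacks

Annual demand D = 162 × 250 = 40,500.
Holding cost H = 0.23 × $107.00 = $24.6100 per unit per year.
EOQ = √(2DS / H) = √(2 × 40,500 × 56.8 / 24.61).
= √(4,600,800 / 24.61) = √186,948.395 ≈ 432.375.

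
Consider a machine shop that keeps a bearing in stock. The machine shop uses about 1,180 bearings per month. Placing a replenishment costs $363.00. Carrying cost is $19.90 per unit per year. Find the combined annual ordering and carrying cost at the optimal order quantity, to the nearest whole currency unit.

Annual demand D = 1,180 × 12 = 14,160.
Q* = √(2DS/H) = √(2 × 14,160 × 363 / 19.9) ≈ 718.74.
At Q*, ordering cost (D/Q*)S equals holding cost (Q*/2)H, each = √(DSH/2).
Minimum total = √(2DSH) = √(2 × 14,160 × 363 × 19.9) ≈ 14302.978.

TC* ≈ $14,303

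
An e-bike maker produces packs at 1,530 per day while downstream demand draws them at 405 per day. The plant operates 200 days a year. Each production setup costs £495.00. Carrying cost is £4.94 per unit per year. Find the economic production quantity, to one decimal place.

Q* ≈ 4,698.6 packs

Annual demand D = 405 × 200 = 81,000.
Production build-up factor (1 − d/p) = 1 − 405/1,530 = 0.7353.
Q* = √(2DS / (H(1 − d/p))) = √(2 × 81,000 × 495 / (4.94 × 0.7353)).
= √(80,190,000 / 3.6324) ≈ 4698.574.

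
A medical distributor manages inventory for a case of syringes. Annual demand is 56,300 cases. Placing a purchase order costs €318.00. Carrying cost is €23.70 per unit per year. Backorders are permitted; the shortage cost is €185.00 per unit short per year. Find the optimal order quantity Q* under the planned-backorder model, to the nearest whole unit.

With planned backorders, Q* = √(2DS/H) · √((H+B)/B).
√(2DS/H) = √(2 × 56,300 × 318 / 23.7) = 1229.160.
√((H+B)/B) = √((23.7+185)/185) = 1.0621.
Q* ≈ 1305.521.

Q* ≈ 1,306 cases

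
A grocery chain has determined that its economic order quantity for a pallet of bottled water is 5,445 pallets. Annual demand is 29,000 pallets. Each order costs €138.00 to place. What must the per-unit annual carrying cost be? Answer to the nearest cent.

H ≈ €0.27

Invert the EOQ relation Q*² = 2DS/H.
From Q* = √(2DS/H): H = 2DS / Q*² = 2 × 29,000 × 138 / 5,445² = 0.2700.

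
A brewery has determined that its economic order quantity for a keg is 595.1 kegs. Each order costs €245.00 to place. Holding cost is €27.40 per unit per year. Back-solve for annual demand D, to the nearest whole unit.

Invert the EOQ relation Q*² = 2DS/H.
From Q* = √(2DS/H): D = Q*²H / (2S) = 595.1² × 27.4 / (2 × 245) = 19803.155.

D ≈ 19,803 kegs per year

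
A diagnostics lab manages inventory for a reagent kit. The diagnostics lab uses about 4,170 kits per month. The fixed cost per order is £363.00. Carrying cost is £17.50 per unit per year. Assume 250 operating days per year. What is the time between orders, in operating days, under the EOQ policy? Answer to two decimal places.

Annual demand D = 4,170 × 12 = 50,040.
The optimal lot size = √(2DS/H) = √(2 × 50,040 × 363 / 17.5) ≈ 1440.81.
Cycle time = Q*/D × 250 = 1440.81 / 50,040 × 250 ≈ 7.198 days.

T ≈ 7.20 days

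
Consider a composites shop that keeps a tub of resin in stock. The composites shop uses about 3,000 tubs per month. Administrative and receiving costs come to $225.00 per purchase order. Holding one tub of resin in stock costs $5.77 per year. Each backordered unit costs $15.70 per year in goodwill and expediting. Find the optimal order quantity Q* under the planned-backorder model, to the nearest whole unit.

Annual demand D = 3,000 × 12 = 36,000.
With planned backorders, Q* = √(2DS/H) · √((H+B)/B).
√(2DS/H) = √(2 × 36,000 × 225 / 5.77) = 1675.597.
√((H+B)/B) = √((5.77+15.7)/15.7) = 1.1694.
Q* ≈ 1959.457.

Q* ≈ 1,959 tubs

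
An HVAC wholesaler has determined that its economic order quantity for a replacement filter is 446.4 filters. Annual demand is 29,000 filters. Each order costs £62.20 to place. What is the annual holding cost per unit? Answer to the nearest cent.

H ≈ £18.10

Squaring Q* = √(2DS/H) gives Q*² = 2DS/H.
From Q* = √(2DS/H): H = 2DS / Q*² = 2 × 29,000 × 62.2 / 446.4² = 18.1038.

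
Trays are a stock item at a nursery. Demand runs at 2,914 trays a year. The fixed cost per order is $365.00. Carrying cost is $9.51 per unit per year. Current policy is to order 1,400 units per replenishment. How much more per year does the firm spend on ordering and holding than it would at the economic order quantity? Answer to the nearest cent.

EOQ = √(2DS/H) = √(2 × 2,914 × 365 / 9.51) ≈ 472.95.
Cost at Q* = (D/Q*)S + (Q*/2)H = √(2DSH) ≈ $4,497.76.
Cost at Q = 1,400: (2,914/1,400)×365 + (1,400/2)×9.51 = $759.72 + $6,657.00 = $7,416.72.
Excess = $7,416.72 − $4,497.76 = $2,918.96.

Extra cost ≈ $2,918.96 per year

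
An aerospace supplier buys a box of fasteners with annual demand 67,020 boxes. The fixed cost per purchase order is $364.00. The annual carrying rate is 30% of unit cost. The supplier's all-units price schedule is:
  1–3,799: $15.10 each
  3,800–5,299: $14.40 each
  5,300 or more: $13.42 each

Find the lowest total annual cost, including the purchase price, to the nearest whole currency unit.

TC* ≈ $914,680

Holding cost per unit per year at price C is H = 0.30·C.
For each price level, check whether its EOQ is feasible; otherwise the best quantity at that price is the breakpoint.
EOQ at $15.10 = 3281.9 (feasible in tier 1): TC = 67,020×$15.10 + (67,020/3281.9)×364 + (3281.9/2)×0.30×$15.10 = $1,026,868.78.
EOQ at $14.40 = 3360.7 < 3800, so use break Q=3800: TC = 67,020×$14.40 + (67,020/3800.0)×364 + (3800.0/2)×0.30×$14.40 = $979,715.81.
EOQ at $13.42 = 3481.2 < 5300, so use break Q=5300: TC = 67,020×$13.42 + (67,020/5300.0)×364 + (5300.0/2)×0.30×$13.42 = $914,680.18.
Lowest total cost among the candidates is at Q = 5300.0.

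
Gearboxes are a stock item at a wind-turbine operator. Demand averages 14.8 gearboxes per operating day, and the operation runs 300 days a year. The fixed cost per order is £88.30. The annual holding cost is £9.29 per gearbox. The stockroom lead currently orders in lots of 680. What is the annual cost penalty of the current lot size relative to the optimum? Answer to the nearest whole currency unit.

Annual demand D = 14.8 × 300 = 4,440.
EOQ = √(2DS/H) = √(2 × 4,440 × 88.3 / 9.29) ≈ 290.52.
Cost at Q* = (D/Q*)S + (Q*/2)H = √(2DSH) ≈ £2,698.95.
Cost at Q = 680: (4,440/680)×88.3 + (680/2)×9.29 = £576.55 + £3,158.60 = £3,735.15.
Excess = £3,735.15 − £2,698.95 = £1,036.20.

Extra cost ≈ £1,036 per year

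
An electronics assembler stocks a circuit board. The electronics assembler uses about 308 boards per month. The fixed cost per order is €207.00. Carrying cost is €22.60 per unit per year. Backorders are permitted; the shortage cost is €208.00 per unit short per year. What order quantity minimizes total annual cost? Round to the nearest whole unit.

Q* ≈ 274 boards

Annual demand D = 308 × 12 = 3,696.
With planned backorders, Q* = √(2DS/H) · √((H+B)/B).
√(2DS/H) = √(2 × 3,696 × 207 / 22.6) = 260.203.
√((H+B)/B) = √((22.6+208)/208) = 1.0529.
Q* ≈ 273.974.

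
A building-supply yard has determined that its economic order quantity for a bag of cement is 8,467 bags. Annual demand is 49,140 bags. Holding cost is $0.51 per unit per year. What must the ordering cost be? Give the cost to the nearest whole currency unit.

The basic EOQ model gives Q* = √(2DS/H); rearrange for the unknown.
From Q* = √(2DS/H): S = Q*²H / (2D) = 8,467² × 0.51 / (2 × 49,140) = 372.0182.

S ≈ $372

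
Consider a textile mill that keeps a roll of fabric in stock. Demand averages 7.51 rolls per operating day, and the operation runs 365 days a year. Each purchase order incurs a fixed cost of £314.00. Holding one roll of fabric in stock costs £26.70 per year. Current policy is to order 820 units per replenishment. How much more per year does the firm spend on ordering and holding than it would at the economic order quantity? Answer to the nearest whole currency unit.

Annual demand D = 7.51 × 365 = 2,741.15.
EOQ = √(2DS/H) = √(2 × 2,741.15 × 314 / 26.7) ≈ 253.92.
Cost at Q* = (D/Q*)S + (Q*/2)H = √(2DSH) ≈ £6,779.57.
Cost at Q = 820: (2,741.15/820)×314 + (820/2)×26.7 = £1,049.66 + £10,947.00 = £11,996.66.
Excess = £11,996.66 − £6,779.57 = £5,217.09.

Extra cost ≈ £5,217 per year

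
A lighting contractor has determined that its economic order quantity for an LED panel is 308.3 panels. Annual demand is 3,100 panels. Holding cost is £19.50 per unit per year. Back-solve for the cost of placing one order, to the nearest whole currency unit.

Squaring Q* = √(2DS/H) gives Q*² = 2DS/H.
From Q* = √(2DS/H): S = Q*²H / (2D) = 308.3² × 19.5 / (2 × 3,100) = 298.9441.

S ≈ £299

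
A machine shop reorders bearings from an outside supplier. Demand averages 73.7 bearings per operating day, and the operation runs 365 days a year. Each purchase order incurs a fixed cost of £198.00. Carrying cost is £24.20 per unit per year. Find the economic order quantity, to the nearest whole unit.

Q* ≈ 663 bearings

Annual demand D = 73.7 × 365 = 26,900.5.
EOQ = √(2DS / H) = √(2 × 26,900.5 × 198 / 24.2).
= √(10,652,598 / 24.2) = √440,190 ≈ 663.468.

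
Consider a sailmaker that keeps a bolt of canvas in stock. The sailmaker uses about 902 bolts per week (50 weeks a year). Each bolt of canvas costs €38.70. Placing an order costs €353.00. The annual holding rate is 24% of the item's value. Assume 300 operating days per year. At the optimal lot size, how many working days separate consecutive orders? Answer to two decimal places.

T ≈ 12.32 days

Annual demand D = 902 × 50 = 45,100.
Holding cost H = 0.24 × €38.70 = €9.2880 per unit per year.
The optimal lot size = √(2DS/H) = √(2 × 45,100 × 353 / 9.288) ≈ 1851.52.
Cycle time = Q*/D × 300 = 1851.52 / 45,100 × 300 ≈ 12.316 days.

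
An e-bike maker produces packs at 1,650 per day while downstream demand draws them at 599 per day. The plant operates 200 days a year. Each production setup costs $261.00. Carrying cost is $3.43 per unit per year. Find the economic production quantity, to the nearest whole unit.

Q* ≈ 5,350 packs

Annual demand D = 599 × 200 = 119,800.
Production build-up factor (1 − d/p) = 1 − 599/1,650 = 0.6370.
Q* = √(2DS / (H(1 − d/p))) = √(2 × 119,800 × 261 / (3.43 × 0.6370)).
= √(62,535,600 / 2.1848) ≈ 5350.042.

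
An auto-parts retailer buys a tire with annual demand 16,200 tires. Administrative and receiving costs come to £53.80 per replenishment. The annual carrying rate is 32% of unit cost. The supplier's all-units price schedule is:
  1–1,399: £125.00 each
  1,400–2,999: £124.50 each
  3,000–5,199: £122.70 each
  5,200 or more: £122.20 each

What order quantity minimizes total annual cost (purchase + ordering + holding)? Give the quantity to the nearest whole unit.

Holding cost per unit per year at price C is H = 0.32·C.
For each price level, check whether its EOQ is feasible; otherwise the best quantity at that price is the breakpoint.
EOQ at £125.00 = 208.8 (feasible in tier 1): TC = 16,200×£125.00 + (16,200/208.8)×53.8 + (208.8/2)×0.32×£125.00 = £2,033,350.14.
EOQ at £124.50 = 209.2 < 1400, so use break Q=1400: TC = 16,200×£124.50 + (16,200/1400.0)×53.8 + (1400.0/2)×0.32×£124.50 = £2,045,410.54.
EOQ at £122.70 = 210.7 < 3000, so use break Q=3000: TC = 16,200×£122.70 + (16,200/3000.0)×53.8 + (3000.0/2)×0.32×£122.70 = £2,046,926.52.
EOQ at £122.20 = 211.1 < 5200, so use break Q=5200: TC = 16,200×£122.20 + (16,200/5200.0)×53.8 + (5200.0/2)×0.32×£122.20 = £2,081,478.01.
Lowest total cost is £2,033,350.14 at Q = 208.8.

Q* ≈ 209 tires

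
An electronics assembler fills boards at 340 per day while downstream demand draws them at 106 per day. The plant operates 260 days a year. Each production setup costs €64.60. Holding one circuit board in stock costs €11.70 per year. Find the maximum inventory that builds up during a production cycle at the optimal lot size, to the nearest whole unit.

Annual demand D = 106 × 260 = 27,560.
Production build-up factor (1 − d/p) = 1 − 106/340 = 0.6882.
Q* = √(2DS / (H(1 − d/p))) = √(2 × 27,560 × 64.6 / (11.7 × 0.6882)).
= √(3,560,752 / 8.0524) ≈ 664.981.
Maximum inventory = Q*(1 − d/p) = 664.981 × 0.6882 ≈ 457.664.

I_max ≈ 458 boards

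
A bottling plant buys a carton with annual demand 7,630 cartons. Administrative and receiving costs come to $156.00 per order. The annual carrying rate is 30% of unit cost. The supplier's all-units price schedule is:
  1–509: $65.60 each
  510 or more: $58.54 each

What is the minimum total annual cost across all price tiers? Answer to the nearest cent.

Holding cost per unit per year at price C is H = 0.30·C.
For each price level, check whether its EOQ is feasible; otherwise the best quantity at that price is the breakpoint.
EOQ at $65.60 = 347.8 (feasible in tier 1): TC = 7,630×$65.60 + (7,630/347.8)×156 + (347.8/2)×0.30×$65.60 = $507,372.66.
EOQ at $58.54 = 368.2 < 510, so use break Q=510: TC = 7,630×$58.54 + (7,630/510.0)×156 + (510.0/2)×0.30×$58.54 = $453,472.39.
Lowest total cost among the candidates is at Q = 510.0.

TC* ≈ $453,472.39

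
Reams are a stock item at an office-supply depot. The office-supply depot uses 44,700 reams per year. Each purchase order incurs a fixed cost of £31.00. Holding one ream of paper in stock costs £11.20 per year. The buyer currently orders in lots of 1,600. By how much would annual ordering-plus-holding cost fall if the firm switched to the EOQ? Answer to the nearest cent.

EOQ = √(2DS/H) = √(2 × 44,700 × 31 / 11.2) ≈ 497.44.
Cost at Q* = (D/Q*)S + (Q*/2)H = √(2DSH) ≈ £5,571.33.
Cost at Q = 1,600: (44,700/1,600)×31 + (1,600/2)×11.2 = £866.06 + £8,960.00 = £9,826.06.
Excess = £9,826.06 − £5,571.33 = £4,254.74.

Extra cost ≈ £4,254.74 per year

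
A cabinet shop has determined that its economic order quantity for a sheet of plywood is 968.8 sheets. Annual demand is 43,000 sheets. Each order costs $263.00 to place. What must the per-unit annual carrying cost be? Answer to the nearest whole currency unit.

H ≈ $24

Invert the EOQ relation Q*² = 2DS/H.
From Q* = √(2DS/H): H = 2DS / Q*² = 2 × 43,000 × 263 / 968.8² = 24.0983.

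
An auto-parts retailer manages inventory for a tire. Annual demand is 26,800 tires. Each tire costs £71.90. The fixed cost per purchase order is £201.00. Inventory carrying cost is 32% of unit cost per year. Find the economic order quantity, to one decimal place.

Q* ≈ 684.3 tires

Holding cost H = 0.32 × £71.90 = £23.0080 per unit per year.
EOQ = √(2DS / H) = √(2 × 26,800 × 201 / 23.008).
= √(10,773,600 / 23.008) = √468,254.5202 ≈ 684.291.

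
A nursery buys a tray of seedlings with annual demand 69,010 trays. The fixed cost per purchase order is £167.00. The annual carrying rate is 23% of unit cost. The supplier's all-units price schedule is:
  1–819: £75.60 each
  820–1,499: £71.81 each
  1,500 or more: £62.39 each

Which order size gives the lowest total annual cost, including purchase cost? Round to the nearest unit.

Holding cost per unit per year at price C is H = 0.23·C.
Evaluate total cost at each tier's feasible EOQ or, if the EOQ is below the tier, at the tier's minimum quantity.
Tier 1 (£75.60): EOQ = 1151.3 exceeds tier's upper bound 819, so this tier is dominated.
EOQ at £71.81 = 1181.3 (feasible in tier 2): TC = 69,010×£71.81 + (69,010/1181.3)×167 + (1181.3/2)×0.23×£71.81 = £4,975,119.37.
EOQ at £62.39 = 1267.4 < 1500, so use break Q=1500: TC = 69,010×£62.39 + (69,010/1500.0)×167 + (1500.0/2)×0.23×£62.39 = £4,323,979.29.
Lowest total cost is £4,323,979.29 at Q = 1500.0.

Q* ≈ 1,500 trays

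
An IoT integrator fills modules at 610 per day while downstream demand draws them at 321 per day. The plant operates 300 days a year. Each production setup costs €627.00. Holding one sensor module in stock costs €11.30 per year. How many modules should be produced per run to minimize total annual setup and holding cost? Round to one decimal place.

Annual demand D = 321 × 300 = 96,300.
Production build-up factor (1 − d/p) = 1 − 321/610 = 0.4738.
Q* = √(2DS / (H(1 − d/p))) = √(2 × 96,300 × 627 / (11.3 × 0.4738)).
= √(120,760,200 / 5.3536) ≈ 4749.399.

Q* ≈ 4,749.4 modules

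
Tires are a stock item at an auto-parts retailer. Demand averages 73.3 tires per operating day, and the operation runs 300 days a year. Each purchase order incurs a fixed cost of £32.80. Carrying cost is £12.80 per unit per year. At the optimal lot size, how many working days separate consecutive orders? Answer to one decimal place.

T ≈ 4.6 days

Annual demand D = 73.3 × 300 = 21,990.
EOQ = √(2DS/H) = √(2 × 21,990 × 32.8 / 12.8) ≈ 335.71.
Cycle time = Q*/D × 300 = 335.71 / 21,990 × 300 ≈ 4.580 days.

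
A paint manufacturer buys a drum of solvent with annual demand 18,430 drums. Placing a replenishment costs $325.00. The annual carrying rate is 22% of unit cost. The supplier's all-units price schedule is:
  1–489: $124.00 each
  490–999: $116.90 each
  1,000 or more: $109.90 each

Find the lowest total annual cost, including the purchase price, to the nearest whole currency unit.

Holding cost per unit per year at price C is H = 0.22·C.
Candidates are each tier's EOQ (if it falls in that tier) and each price-break quantity.
Tier 1 ($124.00): EOQ = 662.7 exceeds tier's upper bound 489, so this tier is dominated.
EOQ at $116.90 = 682.5 (feasible in tier 2): TC = 18,430×$116.90 + (18,430/682.5)×325 + (682.5/2)×0.22×$116.90 = $2,172,019.46.
EOQ at $109.90 = 703.9 < 1000, so use break Q=1000: TC = 18,430×$109.90 + (18,430/1000.0)×325 + (1000.0/2)×0.22×$109.90 = $2,043,535.75.
Lowest total cost among the candidates is at Q = 1000.0.

TC* ≈ $2,043,536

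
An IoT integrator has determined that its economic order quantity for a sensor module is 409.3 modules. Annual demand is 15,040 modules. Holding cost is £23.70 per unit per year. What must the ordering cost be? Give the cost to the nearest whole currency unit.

S ≈ £132

Invert the EOQ relation Q*² = 2DS/H.
From Q* = √(2DS/H): S = Q*²H / (2D) = 409.3² × 23.7 / (2 × 15,040) = 131.9939.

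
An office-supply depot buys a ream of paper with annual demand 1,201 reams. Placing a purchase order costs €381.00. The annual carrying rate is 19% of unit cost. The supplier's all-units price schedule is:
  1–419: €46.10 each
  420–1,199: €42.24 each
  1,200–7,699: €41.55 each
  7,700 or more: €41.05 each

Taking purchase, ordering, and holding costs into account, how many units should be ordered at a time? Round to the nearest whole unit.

Q* ≈ 420 reams

Holding cost per unit per year at price C is H = 0.19·C.
Candidates are each tier's EOQ (if it falls in that tier) and each price-break quantity.
EOQ at €46.10 = 323.2 (feasible in tier 1): TC = 1,201×€46.10 + (1,201/323.2)×381 + (323.2/2)×0.19×€46.10 = €58,197.34.
EOQ at €42.24 = 337.7 < 420, so use break Q=420: TC = 1,201×€42.24 + (1,201/420.0)×381 + (420.0/2)×0.19×€42.24 = €53,505.09.
EOQ at €41.55 = 340.5 < 1200, so use break Q=1200: TC = 1,201×€41.55 + (1,201/1200.0)×381 + (1200.0/2)×0.19×€41.55 = €55,019.57.
EOQ at €41.05 = 342.5 < 7700, so use break Q=7700: TC = 1,201×€41.05 + (1,201/7700.0)×381 + (7700.0/2)×0.19×€41.05 = €79,388.55.
Lowest total cost is €53,505.09 at Q = 420.0.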